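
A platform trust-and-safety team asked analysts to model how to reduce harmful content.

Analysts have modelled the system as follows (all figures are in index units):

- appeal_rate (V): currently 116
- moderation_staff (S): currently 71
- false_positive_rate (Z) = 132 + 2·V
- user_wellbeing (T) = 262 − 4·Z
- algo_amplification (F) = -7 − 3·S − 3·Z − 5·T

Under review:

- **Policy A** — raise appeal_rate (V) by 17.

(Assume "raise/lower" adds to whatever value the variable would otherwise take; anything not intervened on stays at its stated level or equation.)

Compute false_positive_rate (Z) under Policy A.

398

Policy A (V + 17):
  V = 116 + 17 = 133
  Z = 132 + 2·133 = 398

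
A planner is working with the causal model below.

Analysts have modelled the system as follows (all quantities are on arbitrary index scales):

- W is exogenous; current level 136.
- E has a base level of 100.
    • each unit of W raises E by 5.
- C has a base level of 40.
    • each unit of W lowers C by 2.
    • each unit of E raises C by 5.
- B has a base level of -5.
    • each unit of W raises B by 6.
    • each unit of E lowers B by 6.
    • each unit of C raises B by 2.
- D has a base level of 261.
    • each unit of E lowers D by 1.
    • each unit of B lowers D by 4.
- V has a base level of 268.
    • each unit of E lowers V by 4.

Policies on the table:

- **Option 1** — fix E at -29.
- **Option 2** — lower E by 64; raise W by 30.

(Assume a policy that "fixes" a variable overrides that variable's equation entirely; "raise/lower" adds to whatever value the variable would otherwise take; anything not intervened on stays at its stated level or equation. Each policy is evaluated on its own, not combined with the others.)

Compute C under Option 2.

4038

Option 2 (E − 64, W + 30):
  W = 136 + 30 = 166
  E = 100 + 5·166 (−64 from intervention) = 866
  C = 40 − 2·166 + 5·866 = 4038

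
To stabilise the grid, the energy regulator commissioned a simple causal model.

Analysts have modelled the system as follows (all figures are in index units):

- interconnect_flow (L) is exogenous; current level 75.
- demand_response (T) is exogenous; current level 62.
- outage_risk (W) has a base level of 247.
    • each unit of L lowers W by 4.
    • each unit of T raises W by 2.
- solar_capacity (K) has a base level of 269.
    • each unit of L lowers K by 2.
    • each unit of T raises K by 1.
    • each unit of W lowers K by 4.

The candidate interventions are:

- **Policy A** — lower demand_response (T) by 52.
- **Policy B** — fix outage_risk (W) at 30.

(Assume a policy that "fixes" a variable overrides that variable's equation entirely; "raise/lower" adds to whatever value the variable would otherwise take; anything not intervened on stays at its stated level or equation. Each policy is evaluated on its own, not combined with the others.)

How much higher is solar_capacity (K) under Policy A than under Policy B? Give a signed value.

Policy A (T − 52):
  L = 75
  T = 62 − 52 = 10
  W = 247 − 4·75 + 2·10 = -33
  K = 269 − 2·75 + 10 − 4·(-33) = 261
Policy B (W := 30):
  L = 75
  T = 62
  W = 30
  K = 269 − 2·75 + 62 − 4·30 = 61
K: 261 − 61 = 200

200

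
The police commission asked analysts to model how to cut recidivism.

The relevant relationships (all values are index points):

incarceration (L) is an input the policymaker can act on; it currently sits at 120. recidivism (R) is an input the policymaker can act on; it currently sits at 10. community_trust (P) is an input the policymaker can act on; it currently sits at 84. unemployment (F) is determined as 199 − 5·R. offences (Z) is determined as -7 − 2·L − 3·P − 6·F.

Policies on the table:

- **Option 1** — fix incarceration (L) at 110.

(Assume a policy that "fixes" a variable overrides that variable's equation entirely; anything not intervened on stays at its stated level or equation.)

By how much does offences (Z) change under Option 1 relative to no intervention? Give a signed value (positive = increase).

Baseline:
  L = 120
  R = 10
  P = 84
  F = 199 − 5·10 = 149
  Z = -7 − 2·120 − 3·84 − 6·149 = -1393
Option 1 (L := 110):
  L = 110
  R = 10
  P = 84
  F = 199 − 5·10 = 149
  Z = -7 − 2·110 − 3·84 − 6·149 = -1373
Change in Z: -1373 − (-1393) = 20

20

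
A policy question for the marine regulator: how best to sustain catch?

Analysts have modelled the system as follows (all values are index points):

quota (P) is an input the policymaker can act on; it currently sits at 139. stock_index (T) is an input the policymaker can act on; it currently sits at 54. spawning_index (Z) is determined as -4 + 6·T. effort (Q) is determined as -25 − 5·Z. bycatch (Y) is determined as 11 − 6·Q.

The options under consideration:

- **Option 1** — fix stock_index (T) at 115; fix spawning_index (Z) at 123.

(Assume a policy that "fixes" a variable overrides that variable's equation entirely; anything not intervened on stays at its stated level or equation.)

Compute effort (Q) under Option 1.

Option 1 (T := 115, Z := 123):
  T = 115
  Z = 123
  Q = -25 − 5·123 = -640

-640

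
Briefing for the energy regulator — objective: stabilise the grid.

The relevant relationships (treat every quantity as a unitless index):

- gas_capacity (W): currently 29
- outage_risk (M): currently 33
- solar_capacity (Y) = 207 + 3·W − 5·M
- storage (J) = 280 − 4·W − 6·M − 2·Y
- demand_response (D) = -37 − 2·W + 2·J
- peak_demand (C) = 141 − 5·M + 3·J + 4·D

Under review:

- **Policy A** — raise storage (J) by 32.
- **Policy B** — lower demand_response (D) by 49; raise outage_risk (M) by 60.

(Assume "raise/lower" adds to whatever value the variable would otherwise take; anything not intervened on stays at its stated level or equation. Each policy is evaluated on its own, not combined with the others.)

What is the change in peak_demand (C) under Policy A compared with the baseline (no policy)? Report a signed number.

352

Baseline:
  W = 29
  M = 33
  Y = 207 + 3·29 − 5·33 = 129
  J = 280 − 4·29 − 6·33 − 2·129 = -292
  D = -37 − 2·29 + 2·(-292) = -679
  C = 141 − 5·33 + 3·(-292) + 4·(-679) = -3616
Policy A (J + 32):
  W = 29
  M = 33
  Y = 207 + 3·29 − 5·33 = 129
  J = 280 − 4·29 − 6·33 − 2·129 (+32 from intervention) = -260
  D = -37 − 2·29 + 2·(-260) = -615
  C = 141 − 5·33 + 3·(-260) + 4·(-615) = -3264
Change in C: -3264 − (-3616) = 352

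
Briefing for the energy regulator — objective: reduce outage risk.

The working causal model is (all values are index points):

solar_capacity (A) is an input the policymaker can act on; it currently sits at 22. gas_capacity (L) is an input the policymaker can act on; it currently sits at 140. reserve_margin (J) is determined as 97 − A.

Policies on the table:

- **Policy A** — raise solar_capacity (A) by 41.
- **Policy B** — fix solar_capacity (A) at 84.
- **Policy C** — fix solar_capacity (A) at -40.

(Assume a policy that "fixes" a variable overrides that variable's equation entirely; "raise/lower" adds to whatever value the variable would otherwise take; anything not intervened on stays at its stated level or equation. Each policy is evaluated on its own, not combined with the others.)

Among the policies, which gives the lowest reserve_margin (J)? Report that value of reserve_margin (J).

13

Policy A (A + 41):
  A = 22 + 41 = 63
  J = 97 − 63 = 34
Policy B (A := 84):
  A = 84
  J = 97 − 84 = 13
Policy C (A := -40):
  A = -40
  J = 97 − (-40) = 137
Comparing — Policy A: J=34, Policy B: J=13, Policy C: J=137. Lowest is 13 (Policy B).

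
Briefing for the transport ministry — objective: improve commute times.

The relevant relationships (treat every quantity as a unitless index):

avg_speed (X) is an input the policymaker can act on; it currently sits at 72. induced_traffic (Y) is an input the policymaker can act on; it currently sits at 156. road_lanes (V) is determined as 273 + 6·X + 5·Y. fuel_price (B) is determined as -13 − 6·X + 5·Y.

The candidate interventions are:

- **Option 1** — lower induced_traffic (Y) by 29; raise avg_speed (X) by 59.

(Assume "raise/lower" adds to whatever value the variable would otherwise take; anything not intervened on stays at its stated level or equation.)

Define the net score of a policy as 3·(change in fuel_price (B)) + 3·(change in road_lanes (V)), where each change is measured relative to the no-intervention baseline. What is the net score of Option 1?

Baseline:
  X = 72
  Y = 156
  V = 273 + 6·72 + 5·156 = 1485
  B = -13 − 6·72 + 5·156 = 335
Option 1 (Y − 29, X + 59):
  X = 72 + 59 = 131
  Y = 156 − 29 = 127
  V = 273 + 6·131 + 5·127 = 1694
  B = -13 − 6·131 + 5·127 = -164
ΔB = -164 − 335 = -499; ΔV = 1694 − 1485 = 209
Score = 3·(-499) + 3·209 = -870

-870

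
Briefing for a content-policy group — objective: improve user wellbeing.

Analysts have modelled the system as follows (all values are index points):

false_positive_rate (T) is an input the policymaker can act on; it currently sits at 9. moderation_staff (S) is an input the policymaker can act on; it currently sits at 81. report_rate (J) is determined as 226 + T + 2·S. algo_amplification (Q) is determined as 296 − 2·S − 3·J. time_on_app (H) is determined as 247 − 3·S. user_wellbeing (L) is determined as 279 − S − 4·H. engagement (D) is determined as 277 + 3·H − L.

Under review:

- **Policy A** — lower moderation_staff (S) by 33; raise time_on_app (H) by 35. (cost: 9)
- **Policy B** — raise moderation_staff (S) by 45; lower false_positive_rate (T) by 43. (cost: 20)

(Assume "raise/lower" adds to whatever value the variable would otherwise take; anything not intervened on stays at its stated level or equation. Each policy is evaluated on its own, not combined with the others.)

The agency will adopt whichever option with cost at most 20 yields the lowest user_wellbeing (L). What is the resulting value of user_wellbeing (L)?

Policy A (S − 33, H + 35):
  S = 81 − 33 = 48
  H = 247 − 3·48 (+35 from intervention) = 138
  L = 279 − 48 − 4·138 = -321
Policy B (S + 45, T − 43):
  S = 81 + 45 = 126
  H = 247 − 3·126 = -131
  L = 279 − 126 − 4·(-131) = 677
Comparing — Policy A: L=-321, Policy B: L=677. Lowest is -321 (Policy A).

-321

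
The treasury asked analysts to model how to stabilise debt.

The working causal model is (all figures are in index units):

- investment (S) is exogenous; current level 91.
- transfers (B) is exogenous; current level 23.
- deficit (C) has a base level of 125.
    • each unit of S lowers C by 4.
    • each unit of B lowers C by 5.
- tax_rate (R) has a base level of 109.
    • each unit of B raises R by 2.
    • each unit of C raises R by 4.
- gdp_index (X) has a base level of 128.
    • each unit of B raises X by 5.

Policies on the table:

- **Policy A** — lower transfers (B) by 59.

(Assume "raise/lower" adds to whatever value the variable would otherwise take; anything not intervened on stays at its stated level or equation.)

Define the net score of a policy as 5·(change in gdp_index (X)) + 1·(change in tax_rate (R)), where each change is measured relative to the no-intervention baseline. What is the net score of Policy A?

-413

Baseline:
  S = 91
  B = 23
  C = 125 − 4·91 − 5·23 = -354
  R = 109 + 2·23 + 4·(-354) = -1261
  X = 128 + 5·23 = 243
Policy A (B − 59):
  S = 91
  B = 23 − 59 = -36
  C = 125 − 4·91 − 5·(-36) = -59
  R = 109 + 2·(-36) + 4·(-59) = -199
  X = 128 + 5·(-36) = -52
ΔX = -52 − 243 = -295; ΔR = -199 − (-1261) = 1062
Score = 5·(-295) + 1·1062 = -413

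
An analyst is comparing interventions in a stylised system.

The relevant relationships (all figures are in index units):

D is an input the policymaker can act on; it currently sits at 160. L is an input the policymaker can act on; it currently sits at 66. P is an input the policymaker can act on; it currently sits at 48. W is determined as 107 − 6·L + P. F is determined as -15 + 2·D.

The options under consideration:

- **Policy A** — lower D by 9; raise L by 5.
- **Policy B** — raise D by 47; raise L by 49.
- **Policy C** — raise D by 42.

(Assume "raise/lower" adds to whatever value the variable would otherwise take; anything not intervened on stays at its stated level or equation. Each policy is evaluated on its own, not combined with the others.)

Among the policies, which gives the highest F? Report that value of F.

399

Policy A (D − 9, L + 5):
  D = 160 − 9 = 151
  F = -15 + 2·151 = 287
Policy B (D + 47, L + 49):
  D = 160 + 47 = 207
  F = -15 + 2·207 = 399
Policy C (D + 42):
  D = 160 + 42 = 202
  F = -15 + 2·202 = 389
Comparing — Policy A: F=287, Policy B: F=399, Policy C: F=389. Highest is 399 (Policy B).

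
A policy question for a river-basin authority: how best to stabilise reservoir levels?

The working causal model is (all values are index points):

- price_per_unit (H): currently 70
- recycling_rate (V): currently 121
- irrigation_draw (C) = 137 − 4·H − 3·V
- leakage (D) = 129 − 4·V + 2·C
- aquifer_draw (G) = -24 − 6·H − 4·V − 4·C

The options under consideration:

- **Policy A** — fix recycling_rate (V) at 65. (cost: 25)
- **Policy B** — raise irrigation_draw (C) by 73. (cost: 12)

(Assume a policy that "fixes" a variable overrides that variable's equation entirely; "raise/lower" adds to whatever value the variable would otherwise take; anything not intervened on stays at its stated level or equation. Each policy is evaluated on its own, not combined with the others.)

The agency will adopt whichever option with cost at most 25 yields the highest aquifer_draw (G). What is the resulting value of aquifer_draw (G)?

Policy A (V := 65):
  H = 70
  V = 65
  C = 137 − 4·70 − 3·65 = -338
  G = -24 − 6·70 − 4·65 − 4·(-338) = 648
Policy B (C + 73):
  H = 70
  V = 121
  C = 137 − 4·70 − 3·121 (+73 from intervention) = -433
  G = -24 − 6·70 − 4·121 − 4·(-433) = 804
Comparing — Policy A: G=648, Policy B: G=804. Highest is 804 (Policy B).

804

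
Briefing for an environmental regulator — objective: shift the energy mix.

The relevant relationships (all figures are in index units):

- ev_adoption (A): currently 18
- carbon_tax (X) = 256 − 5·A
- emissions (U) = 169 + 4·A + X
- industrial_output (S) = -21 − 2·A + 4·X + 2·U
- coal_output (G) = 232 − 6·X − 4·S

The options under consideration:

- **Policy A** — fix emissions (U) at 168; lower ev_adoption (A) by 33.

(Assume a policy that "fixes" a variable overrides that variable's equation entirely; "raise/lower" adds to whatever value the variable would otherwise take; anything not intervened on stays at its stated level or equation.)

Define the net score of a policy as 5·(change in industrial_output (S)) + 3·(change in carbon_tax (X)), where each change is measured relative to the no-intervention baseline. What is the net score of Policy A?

Baseline:
  A = 18
  X = 256 − 5·18 = 166
  U = 169 + 4·18 + 166 = 407
  S = -21 − 2·18 + 4·166 + 2·407 = 1421
Policy A (U := 168, A − 33):
  A = 18 − 33 = -15
  X = 256 − 5·(-15) = 331
  U = 168
  S = -21 − 2·(-15) + 4·331 + 2·168 = 1669
ΔS = 1669 − 1421 = 248; ΔX = 331 − 166 = 165
Score = 5·248 + 3·165 = 1735

1735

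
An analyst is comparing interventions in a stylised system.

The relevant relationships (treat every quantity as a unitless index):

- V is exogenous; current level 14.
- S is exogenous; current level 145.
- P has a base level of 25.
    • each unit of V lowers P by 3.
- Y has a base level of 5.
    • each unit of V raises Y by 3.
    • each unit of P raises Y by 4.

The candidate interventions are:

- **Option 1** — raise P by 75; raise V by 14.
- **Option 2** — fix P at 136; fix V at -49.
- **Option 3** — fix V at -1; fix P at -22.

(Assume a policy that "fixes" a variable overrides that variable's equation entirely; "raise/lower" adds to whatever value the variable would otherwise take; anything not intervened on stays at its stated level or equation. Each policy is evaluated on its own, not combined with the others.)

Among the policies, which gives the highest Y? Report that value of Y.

402

Option 1 (P + 75, V + 14):
  V = 14 + 14 = 28
  P = 25 − 3·28 (+75 from intervention) = 16
  Y = 5 + 3·28 + 4·16 = 153
Option 2 (P := 136, V := -49):
  V = -49
  P = 136
  Y = 5 + 3·(-49) + 4·136 = 402
Option 3 (V := -1, P := -22):
  V = -1
  P = -22
  Y = 5 + 3·(-1) + 4·(-22) = -86
Comparing — Option 1: Y=153, Option 2: Y=402, Option 3: Y=-86. Highest is 402 (Option 2).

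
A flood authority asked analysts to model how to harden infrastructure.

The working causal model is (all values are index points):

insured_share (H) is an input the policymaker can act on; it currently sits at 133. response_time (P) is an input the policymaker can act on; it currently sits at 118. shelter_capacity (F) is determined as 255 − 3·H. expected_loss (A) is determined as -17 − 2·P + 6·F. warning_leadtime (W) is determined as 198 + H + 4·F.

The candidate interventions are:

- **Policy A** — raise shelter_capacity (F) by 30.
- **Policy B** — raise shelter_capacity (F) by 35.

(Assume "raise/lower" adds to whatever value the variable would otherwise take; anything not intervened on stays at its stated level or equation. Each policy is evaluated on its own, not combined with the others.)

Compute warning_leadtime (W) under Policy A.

Policy A (F + 30):
  H = 133
  F = 255 − 3·133 (+30 from intervention) = -114
  W = 198 + 133 + 4·(-114) = -125

-125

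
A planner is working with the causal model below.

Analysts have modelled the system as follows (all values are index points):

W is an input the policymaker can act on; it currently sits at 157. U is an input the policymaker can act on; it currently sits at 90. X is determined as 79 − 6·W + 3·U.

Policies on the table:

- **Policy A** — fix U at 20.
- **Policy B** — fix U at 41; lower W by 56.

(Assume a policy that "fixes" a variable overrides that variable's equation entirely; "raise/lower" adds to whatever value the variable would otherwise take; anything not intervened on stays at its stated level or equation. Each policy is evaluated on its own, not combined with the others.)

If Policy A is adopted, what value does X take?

-803

Policy A (U := 20):
  W = 157
  U = 20
  X = 79 − 6·157 + 3·20 = -803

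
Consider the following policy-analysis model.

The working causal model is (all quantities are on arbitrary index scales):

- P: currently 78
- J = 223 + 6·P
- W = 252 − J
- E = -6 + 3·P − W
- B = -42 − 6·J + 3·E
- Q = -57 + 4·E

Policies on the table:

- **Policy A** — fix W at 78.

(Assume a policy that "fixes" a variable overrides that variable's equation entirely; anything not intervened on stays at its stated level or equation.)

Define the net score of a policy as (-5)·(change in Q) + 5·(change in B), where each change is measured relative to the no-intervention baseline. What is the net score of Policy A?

2585

Baseline:
  P = 78
  J = 223 + 6·78 = 691
  W = 252 − 691 = -439
  E = -6 + 3·78 − (-439) = 667
  B = -42 − 6·691 + 3·667 = -2187
  Q = -57 + 4·667 = 2611
Policy A (W := 78):
  P = 78
  J = 223 + 6·78 = 691
  W = 78
  E = -6 + 3·78 − 78 = 150
  B = -42 − 6·691 + 3·150 = -3738
  Q = -57 + 4·150 = 543
ΔQ = 543 − 2611 = -2068; ΔB = -3738 − (-2187) = -1551
Score = (-5)·(-2068) + 5·(-1551) = 2585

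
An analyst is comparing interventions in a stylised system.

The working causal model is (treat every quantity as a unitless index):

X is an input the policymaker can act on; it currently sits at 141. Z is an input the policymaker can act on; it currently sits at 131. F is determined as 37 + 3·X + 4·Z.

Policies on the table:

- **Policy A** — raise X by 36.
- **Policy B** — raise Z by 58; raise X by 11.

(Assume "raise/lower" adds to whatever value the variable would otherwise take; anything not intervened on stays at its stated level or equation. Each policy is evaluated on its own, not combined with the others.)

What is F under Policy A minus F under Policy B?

Policy A (X + 36):
  X = 141 + 36 = 177
  Z = 131
  F = 37 + 3·177 + 4·131 = 1092
Policy B (Z + 58, X + 11):
  X = 141 + 11 = 152
  Z = 131 + 58 = 189
  F = 37 + 3·152 + 4·189 = 1249
F: 1092 − 1249 = -157

-157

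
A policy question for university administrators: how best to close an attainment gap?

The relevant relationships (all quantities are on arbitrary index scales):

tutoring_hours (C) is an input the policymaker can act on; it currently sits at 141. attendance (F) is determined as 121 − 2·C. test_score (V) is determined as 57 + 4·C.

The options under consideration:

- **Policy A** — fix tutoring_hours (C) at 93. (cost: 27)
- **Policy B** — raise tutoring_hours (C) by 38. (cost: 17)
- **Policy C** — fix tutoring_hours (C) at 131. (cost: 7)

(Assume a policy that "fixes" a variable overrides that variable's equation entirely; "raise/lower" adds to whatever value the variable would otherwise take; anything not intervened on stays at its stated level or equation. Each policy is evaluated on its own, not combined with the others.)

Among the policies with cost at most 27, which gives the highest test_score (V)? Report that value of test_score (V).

Policy A (C := 93):
  C = 93
  V = 57 + 4·93 = 429
Policy B (C + 38):
  C = 141 + 38 = 179
  V = 57 + 4·179 = 773
Policy C (C := 131):
  C = 131
  V = 57 + 4·131 = 581
Comparing — Policy A: V=429, Policy B: V=773, Policy C: V=581. Highest is 773 (Policy B).

773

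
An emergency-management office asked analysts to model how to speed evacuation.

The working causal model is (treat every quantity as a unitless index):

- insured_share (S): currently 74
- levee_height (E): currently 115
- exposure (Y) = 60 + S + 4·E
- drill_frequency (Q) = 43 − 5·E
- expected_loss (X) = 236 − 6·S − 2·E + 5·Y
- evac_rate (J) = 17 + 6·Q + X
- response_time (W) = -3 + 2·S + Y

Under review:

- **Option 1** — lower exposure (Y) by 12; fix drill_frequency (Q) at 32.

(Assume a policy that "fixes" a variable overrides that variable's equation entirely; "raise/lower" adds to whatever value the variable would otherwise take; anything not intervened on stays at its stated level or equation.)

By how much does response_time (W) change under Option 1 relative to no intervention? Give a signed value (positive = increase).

-12

Baseline:
  S = 74
  E = 115
  Y = 60 + 74 + 4·115 = 594
  W = -3 + 2·74 + 594 = 739
Option 1 (Y − 12, Q := 32):
  S = 74
  E = 115
  Y = 60 + 74 + 4·115 (−12 from intervention) = 582
  W = -3 + 2·74 + 582 = 727
Change in W: 727 − 739 = -12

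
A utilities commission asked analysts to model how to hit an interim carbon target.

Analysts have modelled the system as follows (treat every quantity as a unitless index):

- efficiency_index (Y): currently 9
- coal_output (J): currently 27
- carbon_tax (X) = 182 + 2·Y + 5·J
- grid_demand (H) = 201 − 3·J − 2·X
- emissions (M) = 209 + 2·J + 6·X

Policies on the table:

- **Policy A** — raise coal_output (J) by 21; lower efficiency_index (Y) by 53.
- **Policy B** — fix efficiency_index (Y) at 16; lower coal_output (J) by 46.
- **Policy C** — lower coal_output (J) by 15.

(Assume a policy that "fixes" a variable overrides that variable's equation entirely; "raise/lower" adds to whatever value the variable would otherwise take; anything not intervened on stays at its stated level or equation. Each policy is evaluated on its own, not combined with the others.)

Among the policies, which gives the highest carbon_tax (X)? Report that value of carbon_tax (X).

334

Policy A (J + 21, Y − 53):
  Y = 9 − 53 = -44
  J = 27 + 21 = 48
  X = 182 + 2·(-44) + 5·48 = 334
Policy B (Y := 16, J − 46):
  Y = 16
  J = 27 − 46 = -19
  X = 182 + 2·16 + 5·(-19) = 119
Policy C (J − 15):
  Y = 9
  J = 27 − 15 = 12
  X = 182 + 2·9 + 5·12 = 260
Comparing — Policy A: X=334, Policy B: X=119, Policy C: X=260. Highest is 334 (Policy A).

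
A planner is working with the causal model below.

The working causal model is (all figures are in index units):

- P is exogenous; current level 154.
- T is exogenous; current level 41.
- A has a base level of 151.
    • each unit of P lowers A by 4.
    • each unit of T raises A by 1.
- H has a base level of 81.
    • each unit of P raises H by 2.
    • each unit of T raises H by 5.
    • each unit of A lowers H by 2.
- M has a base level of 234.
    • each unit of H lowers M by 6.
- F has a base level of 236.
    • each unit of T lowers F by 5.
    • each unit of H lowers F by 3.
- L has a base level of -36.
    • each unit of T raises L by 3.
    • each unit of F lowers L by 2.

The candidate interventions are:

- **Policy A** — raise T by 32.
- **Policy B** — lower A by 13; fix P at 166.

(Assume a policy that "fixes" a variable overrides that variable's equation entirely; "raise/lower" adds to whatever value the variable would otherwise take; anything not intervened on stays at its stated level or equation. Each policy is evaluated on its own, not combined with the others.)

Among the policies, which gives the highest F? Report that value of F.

-4733

Policy A (T + 32):
  P = 154
  T = 41 + 32 = 73
  A = 151 − 4·154 + 73 = -392
  H = 81 + 2·154 + 5·73 − 2·(-392) = 1538
  F = 236 − 5·73 − 3·1538 = -4743
Policy B (A − 13, P := 166):
  P = 166
  T = 41
  A = 151 − 4·166 + 41 (−13 from intervention) = -485
  H = 81 + 2·166 + 5·41 − 2·(-485) = 1588
  F = 236 − 5·41 − 3·1588 = -4733
Comparing — Policy A: F=-4743, Policy B: F=-4733. Highest is -4733 (Policy B).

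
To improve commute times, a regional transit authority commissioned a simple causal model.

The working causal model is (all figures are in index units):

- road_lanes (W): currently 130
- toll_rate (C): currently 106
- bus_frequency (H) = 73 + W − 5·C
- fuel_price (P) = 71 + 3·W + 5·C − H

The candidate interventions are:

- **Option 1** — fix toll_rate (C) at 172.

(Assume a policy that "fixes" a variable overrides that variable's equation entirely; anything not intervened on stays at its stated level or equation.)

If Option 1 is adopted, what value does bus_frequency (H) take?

Option 1 (C := 172):
  W = 130
  C = 172
  H = 73 + 130 − 5·172 = -657

-657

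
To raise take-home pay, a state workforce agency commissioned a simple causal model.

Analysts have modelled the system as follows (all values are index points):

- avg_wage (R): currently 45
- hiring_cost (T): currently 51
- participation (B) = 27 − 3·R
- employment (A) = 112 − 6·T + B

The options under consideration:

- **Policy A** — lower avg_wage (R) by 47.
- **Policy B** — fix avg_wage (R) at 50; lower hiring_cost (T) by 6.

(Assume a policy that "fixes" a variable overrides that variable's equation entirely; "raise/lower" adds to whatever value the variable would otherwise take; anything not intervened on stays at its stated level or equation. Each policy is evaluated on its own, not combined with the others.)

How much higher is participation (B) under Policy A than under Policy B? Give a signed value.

Policy A (R − 47):
  R = 45 − 47 = -2
  B = 27 − 3·(-2) = 33
Policy B (R := 50, T − 6):
  R = 50
  B = 27 − 3·50 = -123
B: 33 − (-123) = 156

156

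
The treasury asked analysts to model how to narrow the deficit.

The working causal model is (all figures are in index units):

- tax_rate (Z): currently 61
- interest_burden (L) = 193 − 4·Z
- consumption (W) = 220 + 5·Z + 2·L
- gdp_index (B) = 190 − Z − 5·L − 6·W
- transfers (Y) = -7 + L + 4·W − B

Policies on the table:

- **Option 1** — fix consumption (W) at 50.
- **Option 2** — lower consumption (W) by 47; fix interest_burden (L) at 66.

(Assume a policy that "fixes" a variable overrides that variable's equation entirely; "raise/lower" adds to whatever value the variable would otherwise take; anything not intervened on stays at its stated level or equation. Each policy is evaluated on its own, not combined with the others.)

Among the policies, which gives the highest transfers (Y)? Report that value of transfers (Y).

6360

Option 1 (W := 50):
  Z = 61
  L = 193 − 4·61 = -51
  W = 50
  B = 190 − 61 − 5·(-51) − 6·50 = 84
  Y = -7 + (-51) + 4·50 − 84 = 58
Option 2 (W − 47, L := 66):
  Z = 61
  L = 66
  W = 220 + 5·61 + 2·66 (−47 from intervention) = 610
  B = 190 − 61 − 5·66 − 6·610 = -3861
  Y = -7 + 66 + 4·610 − (-3861) = 6360
Comparing — Option 1: Y=58, Option 2: Y=6360. Highest is 6360 (Option 2).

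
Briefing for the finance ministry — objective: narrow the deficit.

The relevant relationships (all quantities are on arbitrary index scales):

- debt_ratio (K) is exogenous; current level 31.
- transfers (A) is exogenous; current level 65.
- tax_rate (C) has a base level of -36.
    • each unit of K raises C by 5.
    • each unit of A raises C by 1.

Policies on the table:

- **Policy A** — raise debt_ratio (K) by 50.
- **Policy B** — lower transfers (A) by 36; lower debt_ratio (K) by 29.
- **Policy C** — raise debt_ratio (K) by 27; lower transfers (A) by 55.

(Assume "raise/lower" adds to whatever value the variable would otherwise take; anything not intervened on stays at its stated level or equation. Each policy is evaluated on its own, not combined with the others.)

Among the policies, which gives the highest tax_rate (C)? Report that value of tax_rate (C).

Policy A (K + 50):
  K = 31 + 50 = 81
  A = 65
  C = -36 + 5·81 + 65 = 434
Policy B (A − 36, K − 29):
  K = 31 − 29 = 2
  A = 65 − 36 = 29
  C = -36 + 5·2 + 29 = 3
Policy C (K + 27, A − 55):
  K = 31 + 27 = 58
  A = 65 − 55 = 10
  C = -36 + 5·58 + 10 = 264
Comparing — Policy A: C=434, Policy B: C=3, Policy C: C=264. Highest is 434 (Policy A).

434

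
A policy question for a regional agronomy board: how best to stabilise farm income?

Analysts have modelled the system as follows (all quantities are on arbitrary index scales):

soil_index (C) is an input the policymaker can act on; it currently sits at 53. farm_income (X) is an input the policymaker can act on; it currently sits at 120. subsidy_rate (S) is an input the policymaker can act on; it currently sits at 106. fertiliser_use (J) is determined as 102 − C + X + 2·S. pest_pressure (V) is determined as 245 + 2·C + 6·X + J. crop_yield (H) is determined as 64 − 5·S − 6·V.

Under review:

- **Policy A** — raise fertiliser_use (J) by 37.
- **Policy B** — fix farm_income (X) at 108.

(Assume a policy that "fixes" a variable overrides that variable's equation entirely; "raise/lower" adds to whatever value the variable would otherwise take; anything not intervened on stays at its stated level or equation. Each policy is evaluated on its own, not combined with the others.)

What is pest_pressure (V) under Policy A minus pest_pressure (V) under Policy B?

Policy A (J + 37):
  C = 53
  X = 120
  S = 106
  J = 102 − 53 + 120 + 2·106 (+37 from intervention) = 418
  V = 245 + 2·53 + 6·120 + 418 = 1489
Policy B (X := 108):
  C = 53
  X = 108
  S = 106
  J = 102 − 53 + 108 + 2·106 = 369
  V = 245 + 2·53 + 6·108 + 369 = 1368
V: 1489 − 1368 = 121

121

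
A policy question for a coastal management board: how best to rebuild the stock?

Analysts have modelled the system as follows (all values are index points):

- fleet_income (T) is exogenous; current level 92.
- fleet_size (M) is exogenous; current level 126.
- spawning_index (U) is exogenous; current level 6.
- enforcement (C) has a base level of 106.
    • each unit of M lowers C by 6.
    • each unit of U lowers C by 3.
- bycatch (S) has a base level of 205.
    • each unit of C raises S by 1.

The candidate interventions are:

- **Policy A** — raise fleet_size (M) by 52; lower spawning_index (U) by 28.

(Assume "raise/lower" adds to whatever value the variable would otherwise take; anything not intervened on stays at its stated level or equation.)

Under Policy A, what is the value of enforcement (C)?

Policy A (M + 52, U − 28):
  M = 126 + 52 = 178
  U = 6 − 28 = -22
  C = 106 − 6·178 − 3·(-22) = -896

-896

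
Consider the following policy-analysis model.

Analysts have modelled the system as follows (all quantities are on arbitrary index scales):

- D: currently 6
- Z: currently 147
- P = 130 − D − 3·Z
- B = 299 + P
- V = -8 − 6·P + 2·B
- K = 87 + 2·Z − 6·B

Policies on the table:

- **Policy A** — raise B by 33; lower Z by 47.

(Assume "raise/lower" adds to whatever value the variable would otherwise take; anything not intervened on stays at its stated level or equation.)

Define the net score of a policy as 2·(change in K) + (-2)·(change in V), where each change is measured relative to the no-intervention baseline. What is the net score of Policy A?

-1280

Baseline:
  D = 6
  Z = 147
  P = 130 − 6 − 3·147 = -317
  B = 299 + (-317) = -18
  V = -8 − 6·(-317) + 2·(-18) = 1858
  K = 87 + 2·147 − 6·(-18) = 489
Policy A (B + 33, Z − 47):
  D = 6
  Z = 147 − 47 = 100
  P = 130 − 6 − 3·100 = -176
  B = 299 + (-176) (+33 from intervention) = 156
  V = -8 − 6·(-176) + 2·156 = 1360
  K = 87 + 2·100 − 6·156 = -649
ΔK = -649 − 489 = -1138; ΔV = 1360 − 1858 = -498
Score = 2·(-1138) + (-2)·(-498) = -1280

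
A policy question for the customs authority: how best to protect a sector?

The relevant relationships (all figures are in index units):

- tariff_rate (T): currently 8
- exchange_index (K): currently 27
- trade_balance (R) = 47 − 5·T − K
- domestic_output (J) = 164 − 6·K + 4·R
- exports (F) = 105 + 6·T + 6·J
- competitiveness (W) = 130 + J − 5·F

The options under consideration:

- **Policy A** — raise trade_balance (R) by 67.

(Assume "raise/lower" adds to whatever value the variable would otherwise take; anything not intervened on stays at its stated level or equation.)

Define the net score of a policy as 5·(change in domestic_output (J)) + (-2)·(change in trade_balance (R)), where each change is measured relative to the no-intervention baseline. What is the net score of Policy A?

Baseline:
  T = 8
  K = 27
  R = 47 − 5·8 − 27 = -20
  J = 164 − 6·27 + 4·(-20) = -78
Policy A (R + 67):
  T = 8
  K = 27
  R = 47 − 5·8 − 27 (+67 from intervention) = 47
  J = 164 − 6·27 + 4·47 = 190
ΔJ = 190 − (-78) = 268; ΔR = 47 − (-20) = 67
Score = 5·268 + (-2)·67 = 1206

1206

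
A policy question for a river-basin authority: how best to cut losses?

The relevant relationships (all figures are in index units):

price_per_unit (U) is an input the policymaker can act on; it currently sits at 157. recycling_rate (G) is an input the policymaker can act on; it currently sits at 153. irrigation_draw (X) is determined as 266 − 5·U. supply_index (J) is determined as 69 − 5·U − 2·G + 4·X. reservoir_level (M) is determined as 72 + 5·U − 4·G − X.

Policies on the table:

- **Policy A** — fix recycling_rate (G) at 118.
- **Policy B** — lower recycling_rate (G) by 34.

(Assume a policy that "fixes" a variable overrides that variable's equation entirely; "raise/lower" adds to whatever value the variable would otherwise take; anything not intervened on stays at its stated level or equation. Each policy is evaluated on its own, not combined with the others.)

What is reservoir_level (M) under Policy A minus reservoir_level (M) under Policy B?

Policy A (G := 118):
  U = 157
  G = 118
  X = 266 − 5·157 = -519
  M = 72 + 5·157 − 4·118 − (-519) = 904
Policy B (G − 34):
  U = 157
  G = 153 − 34 = 119
  X = 266 − 5·157 = -519
  M = 72 + 5·157 − 4·119 − (-519) = 900
M: 904 − 900 = 4

4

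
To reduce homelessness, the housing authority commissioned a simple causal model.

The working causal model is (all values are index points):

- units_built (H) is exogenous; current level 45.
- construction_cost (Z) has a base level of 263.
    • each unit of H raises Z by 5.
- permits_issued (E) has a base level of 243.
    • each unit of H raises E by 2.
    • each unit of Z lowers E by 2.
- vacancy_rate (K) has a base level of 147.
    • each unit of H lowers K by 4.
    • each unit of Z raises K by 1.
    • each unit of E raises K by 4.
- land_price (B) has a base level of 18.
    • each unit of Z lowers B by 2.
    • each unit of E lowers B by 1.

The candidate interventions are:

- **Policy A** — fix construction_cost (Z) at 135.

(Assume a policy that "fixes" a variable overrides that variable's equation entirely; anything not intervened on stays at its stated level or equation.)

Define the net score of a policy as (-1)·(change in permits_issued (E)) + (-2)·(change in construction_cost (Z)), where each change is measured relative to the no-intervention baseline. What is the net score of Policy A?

Baseline:
  H = 45
  Z = 263 + 5·45 = 488
  E = 243 + 2·45 − 2·488 = -643
Policy A (Z := 135):
  H = 45
  Z = 135
  E = 243 + 2·45 − 2·135 = 63
ΔE = 63 − (-643) = 706; ΔZ = 135 − 488 = -353
Score = (-1)·706 + (-2)·(-353) = 0

0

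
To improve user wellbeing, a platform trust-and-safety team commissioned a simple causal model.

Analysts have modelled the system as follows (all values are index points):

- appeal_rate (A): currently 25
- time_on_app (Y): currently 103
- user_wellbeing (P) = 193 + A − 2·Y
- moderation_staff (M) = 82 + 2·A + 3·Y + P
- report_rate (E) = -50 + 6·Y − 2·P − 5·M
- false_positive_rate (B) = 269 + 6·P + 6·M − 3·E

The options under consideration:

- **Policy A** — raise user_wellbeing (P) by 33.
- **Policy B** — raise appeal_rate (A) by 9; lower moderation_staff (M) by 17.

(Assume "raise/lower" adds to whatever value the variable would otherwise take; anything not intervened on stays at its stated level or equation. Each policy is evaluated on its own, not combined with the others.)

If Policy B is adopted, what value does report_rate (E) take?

-1789

Policy B (A + 9, M − 17):
  A = 25 + 9 = 34
  Y = 103
  P = 193 + 34 − 2·103 = 21
  M = 82 + 2·34 + 3·103 + 21 (−17 from intervention) = 463
  E = -50 + 6·103 − 2·21 − 5·463 = -1789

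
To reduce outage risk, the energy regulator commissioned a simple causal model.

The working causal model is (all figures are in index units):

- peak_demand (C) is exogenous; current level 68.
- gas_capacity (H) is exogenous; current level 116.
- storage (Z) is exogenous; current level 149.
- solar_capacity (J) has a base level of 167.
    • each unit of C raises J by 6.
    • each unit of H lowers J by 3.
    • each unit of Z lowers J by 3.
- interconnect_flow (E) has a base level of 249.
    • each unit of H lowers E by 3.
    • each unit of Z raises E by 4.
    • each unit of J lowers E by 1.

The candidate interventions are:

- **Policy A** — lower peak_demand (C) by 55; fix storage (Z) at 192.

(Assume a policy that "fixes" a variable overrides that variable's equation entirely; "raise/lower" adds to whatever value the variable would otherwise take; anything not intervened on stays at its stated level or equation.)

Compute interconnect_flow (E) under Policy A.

Policy A (C − 55, Z := 192):
  C = 68 − 55 = 13
  H = 116
  Z = 192
  J = 167 + 6·13 − 3·116 − 3·192 = -679
  E = 249 − 3·116 + 4·192 − (-679) = 1348

1348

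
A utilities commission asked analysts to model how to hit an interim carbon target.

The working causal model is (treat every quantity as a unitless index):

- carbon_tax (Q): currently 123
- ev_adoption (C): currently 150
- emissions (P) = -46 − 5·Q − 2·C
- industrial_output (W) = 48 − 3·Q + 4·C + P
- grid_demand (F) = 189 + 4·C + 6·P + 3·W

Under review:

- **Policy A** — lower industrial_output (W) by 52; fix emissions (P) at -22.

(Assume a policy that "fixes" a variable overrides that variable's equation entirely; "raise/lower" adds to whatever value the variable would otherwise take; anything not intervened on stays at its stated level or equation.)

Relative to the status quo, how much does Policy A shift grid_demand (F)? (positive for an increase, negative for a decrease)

8295

Baseline:
  Q = 123
  C = 150
  P = -46 − 5·123 − 2·150 = -961
  W = 48 − 3·123 + 4·150 + (-961) = -682
  F = 189 + 4·150 + 6·(-961) + 3·(-682) = -7023
Policy A (W − 52, P := -22):
  Q = 123
  C = 150
  P = -22
  W = 48 − 3·123 + 4·150 + (-22) (−52 from intervention) = 205
  F = 189 + 4·150 + 6·(-22) + 3·205 = 1272
Change in F: 1272 − (-7023) = 8295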